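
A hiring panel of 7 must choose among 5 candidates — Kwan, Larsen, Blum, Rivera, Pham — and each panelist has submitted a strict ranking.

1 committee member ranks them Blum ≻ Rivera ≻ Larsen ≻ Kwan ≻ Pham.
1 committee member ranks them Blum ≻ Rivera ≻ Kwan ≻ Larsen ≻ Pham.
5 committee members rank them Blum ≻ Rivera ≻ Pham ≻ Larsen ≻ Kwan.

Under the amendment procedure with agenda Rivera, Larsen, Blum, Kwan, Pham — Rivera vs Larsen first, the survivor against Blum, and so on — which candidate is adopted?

Round 1: Rivera vs Larsen — 7–0, Rivera advances.
Round 2: Rivera vs Blum — 0–7, Blum advances.
Round 3: Blum vs Kwan — 7–0, Blum advances.
Round 4: Blum vs Pham — 7–0, Blum advances.
Blum survives the agenda.

Blum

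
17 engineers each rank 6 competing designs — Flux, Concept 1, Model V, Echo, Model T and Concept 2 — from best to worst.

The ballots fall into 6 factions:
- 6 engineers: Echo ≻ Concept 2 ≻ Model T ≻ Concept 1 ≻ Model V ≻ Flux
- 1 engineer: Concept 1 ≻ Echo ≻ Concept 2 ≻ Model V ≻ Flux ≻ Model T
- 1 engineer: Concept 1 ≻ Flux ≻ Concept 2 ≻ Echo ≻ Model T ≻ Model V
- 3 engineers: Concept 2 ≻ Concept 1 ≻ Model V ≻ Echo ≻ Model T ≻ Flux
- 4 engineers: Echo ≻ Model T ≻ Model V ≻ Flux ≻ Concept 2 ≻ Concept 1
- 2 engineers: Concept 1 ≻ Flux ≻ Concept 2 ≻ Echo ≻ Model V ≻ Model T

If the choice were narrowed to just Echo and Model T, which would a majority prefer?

Ballots ranking Echo above Model T: 6 + 1 + 1 + 3 + 4 + 2 = 17.
Ballots ranking Model T above Echo: 17 − 17 = 0.
Echo wins the head-to-head 17–0.

Echo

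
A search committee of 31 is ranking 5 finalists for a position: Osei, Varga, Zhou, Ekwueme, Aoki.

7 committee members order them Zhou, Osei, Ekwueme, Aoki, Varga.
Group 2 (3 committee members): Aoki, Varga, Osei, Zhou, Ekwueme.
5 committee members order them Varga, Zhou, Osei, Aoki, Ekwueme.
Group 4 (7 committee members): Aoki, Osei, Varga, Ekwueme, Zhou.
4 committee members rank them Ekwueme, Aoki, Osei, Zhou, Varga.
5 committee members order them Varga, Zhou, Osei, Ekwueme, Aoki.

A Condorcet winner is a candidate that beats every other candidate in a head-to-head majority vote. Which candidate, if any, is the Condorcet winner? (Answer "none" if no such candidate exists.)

Pairwise majorities:
Osei vs Varga: Osei preferred on 7+7+4 = 18 ballots; Osei wins 18–13.
Osei vs Zhou: Zhou wins 17–14.
Osei vs Ekwueme: 7+3+5+7+5 = 27 for Osei, 4 for Ekwueme — Osei by 27–4.
Osei vs Aoki: 17 to 14, Osei.
Varga vs Zhou: 3+5+7+5 = 20 for Varga, 11 for Zhou — Varga by 20–11.
Varga–Ekwueme: Varga 20–11.
Varga–Aoki: Aoki 21–10.
Zhou vs Ekwueme: Zhou wins 20–11.
Zhou vs Aoki: Zhou wins 17–14.
Ekwueme–Aoki: Ekwueme 16–15.
Every candidate loses at least once (Osei loses to Zhou; Varga loses to Osei; Zhou loses to Varga; Ekwueme loses to Osei; Aoki loses to Osei). The majority relation contains the cycle Osei > Varga > Zhou > Osei, so there is no Condorcet winner.

none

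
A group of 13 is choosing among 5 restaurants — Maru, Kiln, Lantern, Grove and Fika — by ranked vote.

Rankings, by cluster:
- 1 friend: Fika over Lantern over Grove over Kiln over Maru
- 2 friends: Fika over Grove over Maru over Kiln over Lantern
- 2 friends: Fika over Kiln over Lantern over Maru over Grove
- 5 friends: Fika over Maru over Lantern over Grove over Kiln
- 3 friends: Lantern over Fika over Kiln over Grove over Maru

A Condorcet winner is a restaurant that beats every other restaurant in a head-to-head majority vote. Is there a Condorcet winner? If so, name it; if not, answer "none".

Fika

Pairwise majorities:
Maru vs Kiln: 2+5 = 7 for Maru, 6 for Kiln — Maru by 7–6.
Maru vs Lantern: 2+5 = 7 for Maru, 6 for Lantern — Maru by 7–6.
Maru vs Grove: Maru preferred on 2+5 = 7 ballots; Maru wins 7–6.
Maru vs Fika: Maru preferred on 0 ballots; Fika wins 13–0.
Kiln vs Lantern: 2+2 = 4 for Kiln, 9 for Lantern — Lantern by 9–4.
Kiln vs Grove: 2+3 = 5 for Kiln, 8 for Grove — Grove by 8–5.
Kiln vs Fika: Kiln preferred on 0 ballots; Fika wins 13–0.
Lantern vs Grove: 1+2+5+3 = 11 for Lantern, 2 for Grove — Lantern by 11–2.
Lantern vs Fika: 3 to 10, Fika.
Grove vs Fika: Grove preferred on 0 ballots; Fika wins 13–0.
Fika wins every pairwise contest, so Fika is the Condorcet winner.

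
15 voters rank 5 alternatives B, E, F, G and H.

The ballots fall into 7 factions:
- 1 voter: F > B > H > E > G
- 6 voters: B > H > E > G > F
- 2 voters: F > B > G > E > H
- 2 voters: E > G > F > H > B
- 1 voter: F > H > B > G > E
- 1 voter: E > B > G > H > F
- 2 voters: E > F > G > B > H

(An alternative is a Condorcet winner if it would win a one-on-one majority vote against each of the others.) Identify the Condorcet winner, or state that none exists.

Check each pair by majority over 15 ballots:
B vs E: B, 10–5.
B vs F: F, 8–7.
B vs G: B wins 11–4.
B–H: B 12–3.
E–F: E 11–4.
E vs G: E wins 12–3.
E–H: H 8–7.
F vs G: G, 9–6.
F vs H: F wins 8–7.
G vs H: H wins 8–7.
Every alternative loses at least once (B loses to F; E loses to B; F loses to E; G loses to B; H loses to B). The majority relation contains the cycle B > E > F > B, so there is no Condorcet winner.

none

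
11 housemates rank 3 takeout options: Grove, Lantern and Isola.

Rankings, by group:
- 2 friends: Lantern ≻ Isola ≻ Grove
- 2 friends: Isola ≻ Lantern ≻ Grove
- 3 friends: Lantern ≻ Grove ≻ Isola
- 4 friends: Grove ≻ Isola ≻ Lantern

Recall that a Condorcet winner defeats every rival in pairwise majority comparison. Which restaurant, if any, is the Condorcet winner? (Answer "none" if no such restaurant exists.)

none

Head-to-head results (11 friends):
Grove vs Lantern: Lantern, 7–4.
Grove vs Isola: Grove, 7–4.
Lantern vs Isola: 2+3 = 5 for Lantern, 6 for Isola — Isola by 6–5.
Each restaurant drops at least one matchup (Grove loses to Lantern; Lantern loses to Isola; Isola loses to Grove); the cycle Grove beats Isola beats Lantern beats Grove rules out a Condorcet winner.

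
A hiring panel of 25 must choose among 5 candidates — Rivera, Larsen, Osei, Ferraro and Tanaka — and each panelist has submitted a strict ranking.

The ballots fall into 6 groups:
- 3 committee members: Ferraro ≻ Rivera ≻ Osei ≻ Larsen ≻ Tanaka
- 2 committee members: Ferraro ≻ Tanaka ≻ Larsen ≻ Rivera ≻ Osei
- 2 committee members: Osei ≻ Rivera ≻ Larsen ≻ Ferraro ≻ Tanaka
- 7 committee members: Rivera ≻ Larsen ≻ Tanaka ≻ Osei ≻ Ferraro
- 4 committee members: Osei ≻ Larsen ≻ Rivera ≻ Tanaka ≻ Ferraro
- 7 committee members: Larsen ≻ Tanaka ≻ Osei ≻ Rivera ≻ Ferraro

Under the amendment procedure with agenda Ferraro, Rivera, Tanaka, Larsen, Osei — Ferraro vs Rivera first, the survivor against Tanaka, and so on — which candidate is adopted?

Larsen

Round 1: Ferraro vs Rivera — 5–20, Rivera advances.
Round 2: Rivera vs Tanaka — 16–9, Rivera advances.
Round 3: Rivera vs Larsen — 12–13, Larsen advances.
Round 4: Larsen vs Osei — 16–9, Larsen advances.
Larsen survives the agenda.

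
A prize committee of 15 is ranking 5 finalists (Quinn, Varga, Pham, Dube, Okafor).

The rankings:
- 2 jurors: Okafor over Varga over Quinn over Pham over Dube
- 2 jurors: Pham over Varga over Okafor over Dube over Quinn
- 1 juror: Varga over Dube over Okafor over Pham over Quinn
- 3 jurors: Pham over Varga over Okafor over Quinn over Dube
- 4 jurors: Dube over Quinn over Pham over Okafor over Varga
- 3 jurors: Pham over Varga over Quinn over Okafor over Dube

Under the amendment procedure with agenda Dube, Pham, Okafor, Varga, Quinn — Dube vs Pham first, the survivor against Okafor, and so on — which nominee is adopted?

Pham

Round 1: Dube vs Pham — 5–10, Pham advances.
Round 2: Pham vs Okafor — 12–3, Pham advances.
Round 3: Pham vs Varga — 12–3, Pham advances.
Round 4: Pham vs Quinn — 9–6, Pham advances.
Pham survives the agenda.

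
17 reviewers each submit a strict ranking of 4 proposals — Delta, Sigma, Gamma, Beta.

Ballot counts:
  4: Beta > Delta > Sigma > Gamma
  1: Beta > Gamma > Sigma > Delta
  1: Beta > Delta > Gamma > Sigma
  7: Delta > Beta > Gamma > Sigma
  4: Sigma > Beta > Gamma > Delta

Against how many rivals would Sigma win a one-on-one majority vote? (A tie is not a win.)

0

Sigma against each rival (17 reviewers):
Sigma vs Delta: Delta wins 12–5.
Sigma vs Gamma: Gamma, 9–8.
Sigma vs Beta: 4 to 13, Beta.
Sigma beats no one; loses to Delta, Gamma, Beta — 0 pairwise wins.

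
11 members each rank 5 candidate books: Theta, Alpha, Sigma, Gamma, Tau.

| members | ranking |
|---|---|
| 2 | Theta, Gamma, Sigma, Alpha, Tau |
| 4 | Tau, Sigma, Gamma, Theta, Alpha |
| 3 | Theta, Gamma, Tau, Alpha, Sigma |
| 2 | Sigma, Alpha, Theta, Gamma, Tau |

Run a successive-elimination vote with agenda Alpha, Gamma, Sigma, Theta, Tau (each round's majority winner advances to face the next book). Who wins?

Tau

Round 1: Alpha vs Gamma — 2–9, Gamma advances.
Round 2: Gamma vs Sigma — 5–6, Sigma advances.
Round 3: Sigma vs Theta — 6–5, Sigma advances.
Round 4: Sigma vs Tau — 4–7, Tau advances.
The agenda winner is Tau.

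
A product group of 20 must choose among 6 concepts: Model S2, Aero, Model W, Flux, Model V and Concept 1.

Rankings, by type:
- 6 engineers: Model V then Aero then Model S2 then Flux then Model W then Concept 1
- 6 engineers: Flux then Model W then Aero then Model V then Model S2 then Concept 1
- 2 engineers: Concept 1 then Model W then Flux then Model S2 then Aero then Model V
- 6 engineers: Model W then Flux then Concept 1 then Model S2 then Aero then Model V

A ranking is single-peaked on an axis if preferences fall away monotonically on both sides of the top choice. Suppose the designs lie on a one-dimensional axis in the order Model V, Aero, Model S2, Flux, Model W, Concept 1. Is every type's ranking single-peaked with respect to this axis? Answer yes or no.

Axis positions: Model V=1, Aero=2, Model S2=3, Flux=4, Model W=5, Concept 1=6.
Type 1 (peak Model V at position 1): ranking walks positions 1-2-3-4-5-6, expanding outward from the peak — single-peaked.
Type 2: ranking walks positions 4-5-2-1-3-6; Aero is ranked above Model S2 even though Model S2 lies between Aero and the peak Flux on the axis — preferences dip and rise again. Not single-peaked.
Type 3 (peak Concept 1 at position 6): ranking walks positions 6-5-4-3-2-1, expanding outward from the peak — single-peaked.
Type 4 (peak Model W at position 5): ranking walks positions 5-4-6-3-2-1, expanding outward from the peak — single-peaked.
Type 2 violates single-peakedness, so the profile is not single-peaked on this axis.

no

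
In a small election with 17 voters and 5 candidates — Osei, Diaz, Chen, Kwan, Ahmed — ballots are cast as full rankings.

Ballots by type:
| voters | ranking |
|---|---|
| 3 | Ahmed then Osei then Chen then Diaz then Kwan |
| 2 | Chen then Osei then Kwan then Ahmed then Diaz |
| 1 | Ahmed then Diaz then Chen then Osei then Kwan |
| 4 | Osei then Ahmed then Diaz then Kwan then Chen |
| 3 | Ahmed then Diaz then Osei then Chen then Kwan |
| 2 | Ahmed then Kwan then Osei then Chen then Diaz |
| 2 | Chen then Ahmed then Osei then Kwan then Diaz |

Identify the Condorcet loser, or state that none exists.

Pairwise majorities:
Osei vs Diaz: 13 to 4, Osei.
Osei vs Chen: Osei, 12–5.
Osei vs Kwan: Osei preferred on 3+2+1+4+3+2 = 15 ballots; Osei wins 15–2.
Osei–Ahmed: Ahmed 11–6.
Diaz vs Chen: Chen, 9–8.
Diaz vs Kwan: Diaz, 11–6.
Diaz–Ahmed: Ahmed 17–0.
Chen vs Kwan: Chen preferred on 3+2+1+3+2 = 11 ballots; Chen wins 11–6.
Chen vs Ahmed: Chen preferred on 2+2 = 4 ballots; Ahmed wins 13–4.
Kwan vs Ahmed: 2 to 15, Ahmed.
Only Kwan has no wins; Kwan is the Condorcet loser.

Kwan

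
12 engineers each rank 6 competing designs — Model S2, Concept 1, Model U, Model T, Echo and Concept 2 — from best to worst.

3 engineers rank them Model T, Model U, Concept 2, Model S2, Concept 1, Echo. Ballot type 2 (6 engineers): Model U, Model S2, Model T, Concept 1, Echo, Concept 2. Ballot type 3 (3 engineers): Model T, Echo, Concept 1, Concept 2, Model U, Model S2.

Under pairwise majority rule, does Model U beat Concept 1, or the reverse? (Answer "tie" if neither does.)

Model U

Ballots ranking Model U above Concept 1: 3 + 6 = 9.
Ballots ranking Concept 1 above Model U: 12 − 9 = 3.
Model U wins the head-to-head 9–3.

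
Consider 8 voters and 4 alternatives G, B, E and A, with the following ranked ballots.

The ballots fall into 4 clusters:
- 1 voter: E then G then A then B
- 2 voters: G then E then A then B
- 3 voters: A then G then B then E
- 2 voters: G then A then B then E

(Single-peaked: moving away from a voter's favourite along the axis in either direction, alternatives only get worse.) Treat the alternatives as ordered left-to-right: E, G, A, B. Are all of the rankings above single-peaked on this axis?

Axis positions: E=1, G=2, A=3, B=4.
Cluster 1 (peak E at position 1): ranking walks positions 1-2-3-4, expanding outward from the peak — single-peaked.
Cluster 2 (peak G at position 2): ranking walks positions 2-1-3-4, expanding outward from the peak — single-peaked.
Cluster 3 (peak A at position 3): ranking walks positions 3-2-4-1, expanding outward from the peak — single-peaked.
Cluster 4 (peak G at position 2): ranking walks positions 2-3-4-1, expanding outward from the peak — single-peaked.
Every ranking is single-peaked on this axis.

yes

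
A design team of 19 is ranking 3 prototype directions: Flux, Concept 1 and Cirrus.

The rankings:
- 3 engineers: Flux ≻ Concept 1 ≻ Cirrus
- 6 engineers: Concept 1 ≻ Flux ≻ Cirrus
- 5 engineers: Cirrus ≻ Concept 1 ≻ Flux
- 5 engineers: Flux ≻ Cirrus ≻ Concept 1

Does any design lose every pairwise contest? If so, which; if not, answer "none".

none

Head-to-head results (19 engineers):
Flux vs Concept 1: Concept 1, 11–8.
Flux vs Cirrus: Flux, 14–5.
Concept 1 vs Cirrus: 3+6 = 9 for Concept 1, 10 for Cirrus — Cirrus by 10–9.
Every design wins at least one matchup (Flux beats Cirrus; Concept 1 beats Flux; Cirrus beats Concept 1), so there is no Condorcet loser.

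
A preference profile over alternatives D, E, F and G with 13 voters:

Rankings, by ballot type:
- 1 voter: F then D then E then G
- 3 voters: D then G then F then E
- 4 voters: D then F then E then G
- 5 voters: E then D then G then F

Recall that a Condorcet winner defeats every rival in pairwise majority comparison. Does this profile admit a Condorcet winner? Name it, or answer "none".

Pairwise majorities:
D–E: D 8–5.
D vs F: D wins 12–1.
D–G: D 13–0.
E vs F: F, 8–5.
E–G: E 10–3.
F vs G: G wins 8–5.
D defeats every rival head-to-head and is the Condorcet winner.

D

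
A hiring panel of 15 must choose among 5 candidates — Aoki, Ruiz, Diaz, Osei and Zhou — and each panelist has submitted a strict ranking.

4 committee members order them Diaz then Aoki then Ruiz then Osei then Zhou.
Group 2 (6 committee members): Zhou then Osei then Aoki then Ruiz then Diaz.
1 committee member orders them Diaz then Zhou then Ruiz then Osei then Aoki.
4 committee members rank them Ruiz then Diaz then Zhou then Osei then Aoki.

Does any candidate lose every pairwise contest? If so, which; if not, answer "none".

none

Pairwise majorities:
Aoki vs Ruiz: 4+6 = 10 for Aoki, 5 for Ruiz — Aoki by 10–5.
Aoki vs Diaz: 6 for Aoki, 9 for Diaz — Diaz by 9–6.
Aoki vs Osei: Aoki is ranked higher on 4 ballots, Osei on 11. Osei wins 11–4.
Aoki vs Zhou: 4 to 11, Zhou.
Ruiz vs Diaz: Ruiz wins 10–5.
Ruiz vs Osei: Ruiz, 9–6.
Ruiz vs Zhou: Ruiz preferred on 4+4 = 8 ballots; Ruiz wins 8–7.
Diaz–Osei: Diaz 9–6.
Diaz vs Zhou: 4+1+4 = 9 for Diaz, 6 for Zhou — Diaz by 9–6.
Osei vs Zhou: Osei preferred on 4 ballots; Zhou wins 11–4.
Each candidate has at least one pairwise win (Aoki beats Ruiz; Ruiz beats Diaz; Diaz beats Aoki; Osei beats Aoki; Zhou beats Aoki) — no Condorcet loser.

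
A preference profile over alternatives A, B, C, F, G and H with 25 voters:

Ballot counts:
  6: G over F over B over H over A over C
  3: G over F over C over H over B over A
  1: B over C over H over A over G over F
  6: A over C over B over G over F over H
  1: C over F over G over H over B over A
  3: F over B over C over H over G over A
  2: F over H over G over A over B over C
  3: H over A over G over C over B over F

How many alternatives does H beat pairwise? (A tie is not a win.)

H against each rival (25 voters):
H vs A: H preferred on 19 ballots; H wins 19–6.
H vs B: B, 16–9.
H vs C: C wins 14–11.
H vs F: 1+3 = 4 for H, 21 for F — F by 21–4.
H vs G: 9 to 16, G.
H beats A; loses to B, C, F, G — 1 pairwise win.

1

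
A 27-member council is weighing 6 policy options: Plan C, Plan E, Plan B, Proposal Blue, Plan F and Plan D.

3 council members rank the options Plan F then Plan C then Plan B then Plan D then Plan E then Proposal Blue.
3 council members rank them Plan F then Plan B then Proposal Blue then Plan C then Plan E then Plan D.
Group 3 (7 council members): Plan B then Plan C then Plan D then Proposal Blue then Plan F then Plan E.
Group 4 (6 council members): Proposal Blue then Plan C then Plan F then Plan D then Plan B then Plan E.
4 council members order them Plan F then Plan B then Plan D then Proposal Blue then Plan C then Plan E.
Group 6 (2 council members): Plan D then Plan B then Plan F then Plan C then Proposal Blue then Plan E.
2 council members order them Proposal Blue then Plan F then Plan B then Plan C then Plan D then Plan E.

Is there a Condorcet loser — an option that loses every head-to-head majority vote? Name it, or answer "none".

Plan E

Head-to-head results (27 council members):
Plan C vs Plan E: Plan C, 27–0.
Plan C–Plan B: Plan B 18–9.
Plan C–Proposal Blue: Proposal Blue 15–12.
Plan C vs Plan F: Plan C is ranked higher on 7+6 = 13 ballots, Plan F on 14. Plan F wins 14–13.
Plan C vs Plan D: Plan C preferred on 3+3+7+6+2 = 21 ballots; Plan C wins 21–6.
Plan E vs Plan B: 0 for Plan E, 27 for Plan B — Plan B by 27–0.
Plan E vs Proposal Blue: 3 for Plan E, 24 for Proposal Blue — Proposal Blue by 24–3.
Plan E vs Plan F: Plan F, 27–0.
Plan E vs Plan D: Plan E is ranked higher on 3 ballots, Plan D on 24. Plan D wins 24–3.
Plan B vs Proposal Blue: Plan B, 19–8.
Plan B vs Plan F: Plan B preferred on 7+2 = 9 ballots; Plan F wins 18–9.
Plan B–Plan D: Plan B 19–8.
Proposal Blue–Plan F: Proposal Blue 15–12.
Proposal Blue vs Plan D: Plan D, 16–11.
Plan F vs Plan D: 18 to 9, Plan F.
Only Plan E has no wins; Plan E is the Condorcet loser.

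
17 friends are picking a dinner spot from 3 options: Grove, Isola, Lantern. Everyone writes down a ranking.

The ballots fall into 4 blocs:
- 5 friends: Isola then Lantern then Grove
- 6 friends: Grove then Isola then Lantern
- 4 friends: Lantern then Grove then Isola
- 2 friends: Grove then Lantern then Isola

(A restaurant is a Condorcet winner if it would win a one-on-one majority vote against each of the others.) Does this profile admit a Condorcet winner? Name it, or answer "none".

none

Check each pair by majority over 17 ballots:
Grove vs Isola: Grove, 12–5.
Grove vs Lantern: Lantern, 9–8.
Isola vs Lantern: Isola, 11–6.
No restaurant is unbeaten: Grove loses to Lantern; Isola loses to Grove; Lantern loses to Isola. In particular Grove → Isola → Lantern → Grove is a majority cycle — no Condorcet winner exists.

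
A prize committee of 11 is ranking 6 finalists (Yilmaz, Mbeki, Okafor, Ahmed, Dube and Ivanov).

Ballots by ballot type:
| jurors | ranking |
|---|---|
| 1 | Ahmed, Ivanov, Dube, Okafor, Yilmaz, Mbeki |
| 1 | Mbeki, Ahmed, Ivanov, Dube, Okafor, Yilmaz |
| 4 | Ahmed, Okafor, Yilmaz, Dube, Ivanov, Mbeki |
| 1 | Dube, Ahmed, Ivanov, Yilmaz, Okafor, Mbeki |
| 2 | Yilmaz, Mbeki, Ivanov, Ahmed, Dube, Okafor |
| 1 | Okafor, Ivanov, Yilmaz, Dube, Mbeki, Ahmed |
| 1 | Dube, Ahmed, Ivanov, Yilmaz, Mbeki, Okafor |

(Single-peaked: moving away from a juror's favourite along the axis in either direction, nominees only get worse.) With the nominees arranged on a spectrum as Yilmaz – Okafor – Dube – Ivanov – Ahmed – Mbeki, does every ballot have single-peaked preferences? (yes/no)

Axis positions: Yilmaz=1, Okafor=2, Dube=3, Ivanov=4, Ahmed=5, Mbeki=6.
Ballot type 1 (peak Ahmed at position 5): ranking walks positions 5-4-3-2-1-6, expanding outward from the peak — single-peaked.
Ballot type 2 (peak Mbeki at position 6): ranking walks positions 6-5-4-3-2-1, expanding outward from the peak — single-peaked.
Ballot type 3: ranking walks positions 5-2-1-3-4-6; Okafor is ranked above Ivanov even though Ivanov lies between Okafor and the peak Ahmed on the axis — preferences dip and rise again. Not single-peaked.
Ballot type 4: ranking walks positions 3-5-4-1-2-6; Ahmed is ranked above Ivanov even though Ivanov lies between Ahmed and the peak Dube on the axis — preferences dip and rise again. Not single-peaked.
Ballot type 5: ranking walks positions 1-6-4-5-3-2; Mbeki is ranked above Okafor even though Okafor lies between Mbeki and the peak Yilmaz on the axis — preferences dip and rise again. Not single-peaked.
Ballot type 6: ranking walks positions 2-4-1-3-6-5; Ivanov is ranked above Dube even though Dube lies between Ivanov and the peak Okafor on the axis — preferences dip and rise again. Not single-peaked.
Ballot type 7: ranking walks positions 3-5-4-1-6-2; Ahmed is ranked above Ivanov even though Ivanov lies between Ahmed and the peak Dube on the axis — preferences dip and rise again. Not single-peaked.
Ballot type 3 violates single-peakedness, so the profile is not single-peaked on this axis.

no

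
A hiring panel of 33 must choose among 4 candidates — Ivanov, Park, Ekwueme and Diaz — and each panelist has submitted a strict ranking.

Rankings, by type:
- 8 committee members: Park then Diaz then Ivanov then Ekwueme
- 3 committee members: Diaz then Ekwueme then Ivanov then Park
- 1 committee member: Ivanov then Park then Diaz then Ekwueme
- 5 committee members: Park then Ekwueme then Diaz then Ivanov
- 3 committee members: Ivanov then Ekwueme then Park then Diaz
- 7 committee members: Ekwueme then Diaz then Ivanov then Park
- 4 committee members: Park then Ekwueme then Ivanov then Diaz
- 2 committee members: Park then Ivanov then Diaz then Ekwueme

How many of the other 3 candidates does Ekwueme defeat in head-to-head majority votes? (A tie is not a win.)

Ekwueme against each rival (33 committee members):
Ekwueme vs Ivanov: Ekwueme, 19–14.
Ekwueme vs Park: Ekwueme is ranked higher on 3+3+7 = 13 ballots, Park on 20. Park wins 20–13.
Ekwueme–Diaz: Ekwueme 19–14.
Ekwueme beats Ivanov, Diaz; loses to Park — 2 pairwise wins.

2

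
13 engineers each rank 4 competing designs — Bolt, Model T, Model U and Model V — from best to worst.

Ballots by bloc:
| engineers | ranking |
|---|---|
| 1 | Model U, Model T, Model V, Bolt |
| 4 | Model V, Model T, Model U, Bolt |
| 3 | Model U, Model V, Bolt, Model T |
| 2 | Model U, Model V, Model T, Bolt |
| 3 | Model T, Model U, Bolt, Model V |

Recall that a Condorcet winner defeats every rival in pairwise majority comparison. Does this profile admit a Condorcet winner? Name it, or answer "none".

Check each pair by majority over 13 ballots:
Bolt vs Model T: Model T wins 10–3.
Bolt–Model U: Model U 13–0.
Bolt vs Model V: Model V, 10–3.
Model T–Model U: Model T 7–6.
Model T–Model V: Model V 9–4.
Model U vs Model V: Model U wins 9–4.
Each design drops at least one matchup (Bolt loses to Model T; Model T loses to Model V; Model U loses to Model T; Model V loses to Model U); the cycle Model T > Model U > Model V > Model T rules out a Condorcet winner.

none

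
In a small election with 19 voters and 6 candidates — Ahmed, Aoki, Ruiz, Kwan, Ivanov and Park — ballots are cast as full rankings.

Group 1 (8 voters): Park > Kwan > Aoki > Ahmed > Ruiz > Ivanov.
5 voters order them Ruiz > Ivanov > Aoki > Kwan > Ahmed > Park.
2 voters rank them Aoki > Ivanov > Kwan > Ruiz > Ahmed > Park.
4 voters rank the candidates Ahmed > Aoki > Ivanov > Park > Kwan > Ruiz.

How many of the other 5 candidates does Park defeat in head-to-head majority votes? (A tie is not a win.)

2

Park against each rival (19 voters):
Park vs Ahmed: Park preferred on 8 ballots; Ahmed wins 11–8.
Park vs Aoki: 8 to 11, Aoki.
Park vs Ruiz: Park preferred on 8+4 = 12 ballots; Park wins 12–7.
Park vs Kwan: 8+4 = 12 for Park, 7 for Kwan — Park by 12–7.
Park vs Ivanov: Park is ranked higher on 8 ballots, Ivanov on 11. Ivanov wins 11–8.
Park beats Ruiz, Kwan; loses to Ahmed, Aoki, Ivanov — 2 pairwise wins.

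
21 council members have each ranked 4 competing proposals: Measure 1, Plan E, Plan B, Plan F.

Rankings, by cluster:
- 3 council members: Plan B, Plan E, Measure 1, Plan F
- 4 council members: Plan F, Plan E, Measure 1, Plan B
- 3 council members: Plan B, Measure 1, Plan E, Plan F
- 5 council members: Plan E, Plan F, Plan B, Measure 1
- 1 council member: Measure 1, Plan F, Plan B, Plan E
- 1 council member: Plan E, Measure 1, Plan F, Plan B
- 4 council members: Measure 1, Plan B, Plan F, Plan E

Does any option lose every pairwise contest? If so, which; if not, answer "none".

Head-to-head results (21 council members):
Measure 1 vs Plan E: 3+1+4 = 8 for Measure 1, 13 for Plan E — Plan E by 13–8.
Measure 1 vs Plan B: Plan B wins 11–10.
Measure 1 vs Plan F: 3+3+1+1+4 = 12 for Measure 1, 9 for Plan F — Measure 1 by 12–9.
Plan E vs Plan B: Plan B, 11–10.
Plan E vs Plan F: 3+3+5+1 = 12 for Plan E, 9 for Plan F — Plan E by 12–9.
Plan B–Plan F: Plan F 11–10.
No option is winless: Measure 1 beats Plan F; Plan E beats Measure 1; Plan B beats Measure 1; Plan F beats Plan B. There is no Condorcet loser.

none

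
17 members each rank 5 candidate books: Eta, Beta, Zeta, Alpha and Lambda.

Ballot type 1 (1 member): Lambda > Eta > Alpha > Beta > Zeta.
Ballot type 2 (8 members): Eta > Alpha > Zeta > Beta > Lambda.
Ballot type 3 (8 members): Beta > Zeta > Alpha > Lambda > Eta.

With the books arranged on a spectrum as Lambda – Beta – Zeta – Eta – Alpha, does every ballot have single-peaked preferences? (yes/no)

no

Axis positions: Lambda=1, Beta=2, Zeta=3, Eta=4, Alpha=5.
Ballot type 1: ranking walks positions 1-4-5-2-3; Eta is ranked above Beta even though Beta lies between Eta and the peak Lambda on the axis — preferences dip and rise again. Not single-peaked.
Ballot type 2 (peak Eta at position 4): ranking walks positions 4-5-3-2-1, expanding outward from the peak — single-peaked.
Ballot type 3: ranking walks positions 2-3-5-1-4; Alpha is ranked above Eta even though Eta lies between Alpha and the peak Beta on the axis — preferences dip and rise again. Not single-peaked.
Ballot type 1 violates single-peakedness, so the profile is not single-peaked on this axis.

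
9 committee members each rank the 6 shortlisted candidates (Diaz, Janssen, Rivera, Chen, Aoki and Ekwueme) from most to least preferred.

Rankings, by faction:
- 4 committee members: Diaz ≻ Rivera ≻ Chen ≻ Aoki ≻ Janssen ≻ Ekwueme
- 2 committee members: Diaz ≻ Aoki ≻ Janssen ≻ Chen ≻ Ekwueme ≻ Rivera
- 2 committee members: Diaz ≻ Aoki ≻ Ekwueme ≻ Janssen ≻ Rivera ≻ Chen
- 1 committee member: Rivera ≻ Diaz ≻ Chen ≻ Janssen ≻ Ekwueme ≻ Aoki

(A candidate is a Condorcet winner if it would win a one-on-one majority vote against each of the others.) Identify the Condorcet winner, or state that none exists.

Check each pair by majority over 9 ballots:
Diaz vs Janssen: Diaz wins 9–0.
Diaz vs Rivera: Diaz, 8–1.
Diaz vs Chen: 9 to 0, Diaz.
Diaz vs Aoki: Diaz is ranked higher on 4+2+2+1 = 9 ballots, Aoki on 0. Diaz wins 9–0.
Diaz vs Ekwueme: 4+2+2+1 = 9 for Diaz, 0 for Ekwueme — Diaz by 9–0.
Janssen vs Rivera: 4 to 5, Rivera.
Janssen vs Chen: Janssen is ranked higher on 2+2 = 4 ballots, Chen on 5. Chen wins 5–4.
Janssen vs Aoki: Aoki, 8–1.
Janssen–Ekwueme: Janssen 7–2.
Rivera vs Chen: Rivera, 7–2.
Rivera–Aoki: Rivera 5–4.
Rivera vs Ekwueme: Rivera, 5–4.
Chen vs Aoki: 5 to 4, Chen.
Chen–Ekwueme: Chen 7–2.
Aoki vs Ekwueme: Aoki, 8–1.
Diaz defeats every rival head-to-head and is the Condorcet winner.

Diaz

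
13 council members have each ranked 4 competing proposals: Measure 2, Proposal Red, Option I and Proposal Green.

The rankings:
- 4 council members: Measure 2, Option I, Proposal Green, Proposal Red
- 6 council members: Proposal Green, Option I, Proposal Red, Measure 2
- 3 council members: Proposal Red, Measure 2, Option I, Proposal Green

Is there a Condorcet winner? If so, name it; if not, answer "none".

none

Pairwise majorities:
Measure 2 vs Proposal Red: 4 to 9, Proposal Red.
Measure 2 vs Option I: 7 to 6, Measure 2.
Measure 2 vs Proposal Green: 4+3 = 7 for Measure 2, 6 for Proposal Green — Measure 2 by 7–6.
Proposal Red vs Option I: Proposal Red is ranked higher on 3 ballots, Option I on 10. Option I wins 10–3.
Proposal Red vs Proposal Green: Proposal Red preferred on 3 ballots; Proposal Green wins 10–3.
Option I vs Proposal Green: Option I preferred on 4+3 = 7 ballots; Option I wins 7–6.
Each option drops at least one matchup (Measure 2 loses to Proposal Red; Proposal Red loses to Option I; Option I loses to Measure 2; Proposal Green loses to Measure 2); the cycle Measure 2 > Option I > Proposal Red > Measure 2 rules out a Condorcet winner.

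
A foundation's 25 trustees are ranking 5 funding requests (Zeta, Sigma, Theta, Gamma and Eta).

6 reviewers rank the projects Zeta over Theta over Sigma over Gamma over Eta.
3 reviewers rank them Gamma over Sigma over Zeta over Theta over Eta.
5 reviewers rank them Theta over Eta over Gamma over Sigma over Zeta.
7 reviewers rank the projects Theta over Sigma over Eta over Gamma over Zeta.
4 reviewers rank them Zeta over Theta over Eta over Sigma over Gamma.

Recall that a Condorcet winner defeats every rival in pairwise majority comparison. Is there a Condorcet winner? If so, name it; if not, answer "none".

Pairwise majorities:
Zeta vs Sigma: 10 to 15, Sigma.
Zeta vs Theta: Zeta preferred on 6+3+4 = 13 ballots; Zeta wins 13–12.
Zeta vs Gamma: Zeta is ranked higher on 6+4 = 10 ballots, Gamma on 15. Gamma wins 15–10.
Zeta vs Eta: Zeta preferred on 6+3+4 = 13 ballots; Zeta wins 13–12.
Sigma vs Theta: 3 for Sigma, 22 for Theta — Theta by 22–3.
Sigma vs Gamma: Sigma is ranked higher on 6+7+4 = 17 ballots, Gamma on 8. Sigma wins 17–8.
Sigma vs Eta: Sigma preferred on 6+3+7 = 16 ballots; Sigma wins 16–9.
Theta vs Gamma: 6+5+7+4 = 22 for Theta, 3 for Gamma — Theta by 22–3.
Theta vs Eta: Theta preferred on 6+3+5+7+4 = 25 ballots; Theta wins 25–0.
Gamma vs Eta: 9 to 16, Eta.
No project is unbeaten: Zeta loses to Sigma; Sigma loses to Theta; Theta loses to Zeta; Gamma loses to Sigma; Eta loses to Zeta. In particular Zeta → Theta → Sigma → Zeta is a majority cycle — no Condorcet winner exists.

none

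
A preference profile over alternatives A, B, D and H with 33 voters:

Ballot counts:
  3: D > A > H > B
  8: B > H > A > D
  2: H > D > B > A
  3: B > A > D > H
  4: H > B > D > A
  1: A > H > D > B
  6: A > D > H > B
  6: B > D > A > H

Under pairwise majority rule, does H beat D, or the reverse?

Ballots ranking H above D: 8 + 2 + 4 + 1 = 15.
Ballots ranking D above H: 33 − 15 = 18.
D wins the head-to-head 18–15.

D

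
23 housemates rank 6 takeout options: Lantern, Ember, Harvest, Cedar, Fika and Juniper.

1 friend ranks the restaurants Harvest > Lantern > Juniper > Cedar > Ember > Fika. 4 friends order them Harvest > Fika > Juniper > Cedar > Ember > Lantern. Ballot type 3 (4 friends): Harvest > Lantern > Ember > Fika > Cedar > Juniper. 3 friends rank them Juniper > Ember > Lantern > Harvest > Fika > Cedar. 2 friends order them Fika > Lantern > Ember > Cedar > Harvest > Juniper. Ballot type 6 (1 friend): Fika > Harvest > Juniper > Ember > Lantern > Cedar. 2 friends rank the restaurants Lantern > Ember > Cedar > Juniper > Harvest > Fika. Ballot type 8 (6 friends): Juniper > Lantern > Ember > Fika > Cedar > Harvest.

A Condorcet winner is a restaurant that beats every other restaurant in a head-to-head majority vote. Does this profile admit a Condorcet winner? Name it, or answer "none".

none

Pairwise majorities:
Lantern vs Ember: 1+4+2+2+6 = 15 for Lantern, 8 for Ember — Lantern by 15–8.
Lantern vs Harvest: Lantern preferred on 3+2+2+6 = 13 ballots; Lantern wins 13–10.
Lantern vs Cedar: Lantern preferred on 19 ballots; Lantern wins 19–4.
Lantern vs Fika: 1+4+3+2+6 = 16 for Lantern, 7 for Fika — Lantern by 16–7.
Lantern vs Juniper: 9 to 14, Juniper.
Ember vs Harvest: Ember is ranked higher on 3+2+2+6 = 13 ballots, Harvest on 10. Ember wins 13–10.
Ember vs Cedar: Ember is ranked higher on 4+3+2+1+2+6 = 18 ballots, Cedar on 5. Ember wins 18–5.
Ember vs Fika: Ember is ranked higher on 1+4+3+2+6 = 16 ballots, Fika on 7. Ember wins 16–7.
Ember vs Juniper: 4+2+2 = 8 for Ember, 15 for Juniper — Juniper by 15–8.
Harvest vs Cedar: 1+4+4+3+1 = 13 for Harvest, 10 for Cedar — Harvest by 13–10.
Harvest vs Fika: Harvest preferred on 1+4+4+3+2 = 14 ballots; Harvest wins 14–9.
Harvest vs Juniper: 1+4+4+2+1 = 12 for Harvest, 11 for Juniper — Harvest by 12–11.
Cedar vs Fika: 3 to 20, Fika.
Cedar vs Juniper: Cedar is ranked higher on 4+2+2 = 8 ballots, Juniper on 15. Juniper wins 15–8.
Fika vs Juniper: Fika is ranked higher on 4+4+2+1 = 11 ballots, Juniper on 12. Juniper wins 12–11.
No restaurant is unbeaten: Lantern loses to Juniper; Ember loses to Lantern; Harvest loses to Lantern; Cedar loses to Lantern; Fika loses to Lantern; Juniper loses to Harvest. In particular Lantern beats Harvest beats Juniper beats Lantern is a majority cycle — no Condorcet winner exists.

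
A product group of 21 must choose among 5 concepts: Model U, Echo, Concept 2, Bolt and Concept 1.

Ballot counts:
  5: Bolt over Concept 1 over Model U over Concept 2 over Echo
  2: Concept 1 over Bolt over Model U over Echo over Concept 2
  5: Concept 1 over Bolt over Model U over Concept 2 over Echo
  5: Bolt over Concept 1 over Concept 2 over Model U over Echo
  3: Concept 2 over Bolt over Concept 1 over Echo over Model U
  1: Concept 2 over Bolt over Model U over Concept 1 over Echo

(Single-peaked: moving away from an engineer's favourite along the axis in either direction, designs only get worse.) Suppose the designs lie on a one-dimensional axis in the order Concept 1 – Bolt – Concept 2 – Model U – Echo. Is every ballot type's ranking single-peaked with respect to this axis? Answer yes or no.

no

Axis positions: Concept 1=1, Bolt=2, Concept 2=3, Model U=4, Echo=5.
Ballot type 1: ranking walks positions 2-1-4-3-5; Model U is ranked above Concept 2 even though Concept 2 lies between Model U and the peak Bolt on the axis — preferences dip and rise again. Not single-peaked.
Ballot type 2: ranking walks positions 1-2-4-5-3; Model U is ranked above Concept 2 even though Concept 2 lies between Model U and the peak Concept 1 on the axis — preferences dip and rise again. Not single-peaked.
Ballot type 3: ranking walks positions 1-2-4-3-5; Model U is ranked above Concept 2 even though Concept 2 lies between Model U and the peak Concept 1 on the axis — preferences dip and rise again. Not single-peaked.
Ballot type 4 (peak Bolt at position 2): ranking walks positions 2-1-3-4-5, expanding outward from the peak — single-peaked.
Ballot type 5: ranking walks positions 3-2-1-5-4; Echo is ranked above Model U even though Model U lies between Echo and the peak Concept 2 on the axis — preferences dip and rise again. Not single-peaked.
Ballot type 6 (peak Concept 2 at position 3): ranking walks positions 3-2-4-1-5, expanding outward from the peak — single-peaked.
Ballot type 1 violates single-peakedness, so the profile is not single-peaked on this axis.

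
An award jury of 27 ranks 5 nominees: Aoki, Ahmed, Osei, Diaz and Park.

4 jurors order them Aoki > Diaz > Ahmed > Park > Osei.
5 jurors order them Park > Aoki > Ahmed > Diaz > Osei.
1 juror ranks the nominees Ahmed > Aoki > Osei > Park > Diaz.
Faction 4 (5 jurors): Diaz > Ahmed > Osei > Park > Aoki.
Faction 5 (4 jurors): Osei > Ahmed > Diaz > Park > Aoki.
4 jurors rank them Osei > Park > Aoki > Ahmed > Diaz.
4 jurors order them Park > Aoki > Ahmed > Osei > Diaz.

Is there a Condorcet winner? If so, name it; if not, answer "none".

none

Head-to-head results (27 jurors):
Aoki–Ahmed: Aoki 17–10.
Aoki vs Osei: Aoki, 14–13.
Aoki–Diaz: Aoki 18–9.
Aoki vs Park: 4+1 = 5 for Aoki, 22 for Park — Park by 22–5.
Ahmed vs Osei: 4+5+1+5+4 = 19 for Ahmed, 8 for Osei — Ahmed by 19–8.
Ahmed–Diaz: Ahmed 18–9.
Ahmed vs Park: Ahmed preferred on 4+1+5+4 = 14 ballots; Ahmed wins 14–13.
Osei–Diaz: Diaz 14–13.
Osei vs Park: 14 to 13, Osei.
Diaz vs Park: Diaz is ranked higher on 4+5+4 = 13 ballots, Park on 14. Park wins 14–13.
Every nominee loses at least once (Aoki loses to Park; Ahmed loses to Aoki; Osei loses to Aoki; Diaz loses to Aoki; Park loses to Ahmed). The majority relation contains the cycle Aoki → Ahmed → Park → Aoki, so there is no Condorcet winner.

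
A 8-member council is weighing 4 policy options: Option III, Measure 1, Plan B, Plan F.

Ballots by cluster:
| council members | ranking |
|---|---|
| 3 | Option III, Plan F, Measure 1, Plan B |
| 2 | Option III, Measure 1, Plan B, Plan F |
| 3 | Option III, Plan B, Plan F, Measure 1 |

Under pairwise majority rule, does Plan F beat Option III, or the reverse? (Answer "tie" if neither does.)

No ballot ranks Plan F above Option III: 0.
Ballots ranking Option III above Plan F: 8 − 0 = 8.
Option III wins the head-to-head 8–0.

Option III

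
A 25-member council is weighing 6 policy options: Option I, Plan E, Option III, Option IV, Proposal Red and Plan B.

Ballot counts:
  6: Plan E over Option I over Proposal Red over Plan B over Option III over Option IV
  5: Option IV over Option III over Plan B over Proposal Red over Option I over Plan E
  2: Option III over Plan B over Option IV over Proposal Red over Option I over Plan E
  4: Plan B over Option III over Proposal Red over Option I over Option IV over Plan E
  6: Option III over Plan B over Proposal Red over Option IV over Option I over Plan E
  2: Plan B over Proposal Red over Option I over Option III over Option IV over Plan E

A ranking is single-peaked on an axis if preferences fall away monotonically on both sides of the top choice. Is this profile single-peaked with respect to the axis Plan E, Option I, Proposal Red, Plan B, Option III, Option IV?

yes

Axis positions: Plan E=1, Option I=2, Proposal Red=3, Plan B=4, Option III=5, Option IV=6.
Cluster 1 (peak Plan E at position 1): ranking walks positions 1-2-3-4-5-6, expanding outward from the peak — single-peaked.
Cluster 2 (peak Option IV at position 6): ranking walks positions 6-5-4-3-2-1, expanding outward from the peak — single-peaked.
Cluster 3 (peak Option III at position 5): ranking walks positions 5-4-6-3-2-1, expanding outward from the peak — single-peaked.
Cluster 4 (peak Plan B at position 4): ranking walks positions 4-5-3-2-6-1, expanding outward from the peak — single-peaked.
Cluster 5 (peak Option III at position 5): ranking walks positions 5-4-3-6-2-1, expanding outward from the peak — single-peaked.
Cluster 6 (peak Plan B at position 4): ranking walks positions 4-3-2-5-6-1, expanding outward from the peak — single-peaked.
Every ranking is single-peaked on this axis.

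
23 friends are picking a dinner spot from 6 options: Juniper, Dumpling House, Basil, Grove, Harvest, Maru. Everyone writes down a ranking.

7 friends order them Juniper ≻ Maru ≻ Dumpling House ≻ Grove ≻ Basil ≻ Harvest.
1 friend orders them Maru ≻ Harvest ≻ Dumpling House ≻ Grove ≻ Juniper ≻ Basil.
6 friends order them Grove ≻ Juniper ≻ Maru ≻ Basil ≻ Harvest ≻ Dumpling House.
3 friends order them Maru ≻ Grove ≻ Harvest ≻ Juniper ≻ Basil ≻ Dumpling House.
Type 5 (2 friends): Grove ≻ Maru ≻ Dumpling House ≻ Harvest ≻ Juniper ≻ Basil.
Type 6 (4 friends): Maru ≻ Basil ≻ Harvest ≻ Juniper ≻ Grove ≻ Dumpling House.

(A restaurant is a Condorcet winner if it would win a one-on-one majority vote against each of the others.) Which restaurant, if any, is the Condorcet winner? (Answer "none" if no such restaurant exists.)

Check each pair by majority over 23 ballots:
Juniper vs Dumpling House: Juniper is ranked higher on 7+6+3+4 = 20 ballots, Dumpling House on 3. Juniper wins 20–3.
Juniper–Basil: Juniper 19–4.
Juniper vs Grove: 7+4 = 11 for Juniper, 12 for Grove — Grove by 12–11.
Juniper vs Harvest: Juniper wins 13–10.
Juniper vs Maru: 7+6 = 13 for Juniper, 10 for Maru — Juniper by 13–10.
Dumpling House vs Basil: Basil wins 13–10.
Dumpling House vs Grove: 8 to 15, Grove.
Dumpling House vs Harvest: Dumpling House is ranked higher on 7+2 = 9 ballots, Harvest on 14. Harvest wins 14–9.
Dumpling House vs Maru: Maru, 23–0.
Basil vs Grove: Grove wins 19–4.
Basil vs Harvest: Basil preferred on 7+6+4 = 17 ballots; Basil wins 17–6.
Basil vs Maru: Maru, 23–0.
Grove vs Harvest: Grove wins 18–5.
Grove vs Maru: Maru wins 15–8.
Harvest vs Maru: Maru, 23–0.
Every restaurant loses at least once (Juniper loses to Grove; Dumpling House loses to Juniper; Basil loses to Juniper; Grove loses to Maru; Harvest loses to Juniper; Maru loses to Juniper). The majority relation contains the cycle Juniper → Maru → Grove → Juniper, so there is no Condorcet winner.

none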